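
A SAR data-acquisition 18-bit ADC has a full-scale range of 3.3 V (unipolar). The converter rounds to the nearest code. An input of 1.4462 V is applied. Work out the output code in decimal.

Full-scale span = 3.3 V; LSB = 3.3/2^18 = 12.59 µV.
(1.4462 − 0) / 1.25885e-05 = 114882.622 LSBs.
round(114882.622) = 114883.

code 114883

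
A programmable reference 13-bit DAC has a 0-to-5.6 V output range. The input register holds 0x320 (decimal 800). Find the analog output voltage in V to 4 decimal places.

LSB = 5.6 V / 2^13 = 0.684 mV.
Code 0x320 = 800 decimal.
V_out = 0 + 800 × 0.000683594 V = 0.546875 V.

0.5469 V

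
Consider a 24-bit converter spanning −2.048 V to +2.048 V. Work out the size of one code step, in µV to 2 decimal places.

Full-scale span = 4.096 V.
LSB = 4.096 / 2^24 = 4.096 / 16777216 = 2.44141e-07 V = 0.24 µV.

0.24 µV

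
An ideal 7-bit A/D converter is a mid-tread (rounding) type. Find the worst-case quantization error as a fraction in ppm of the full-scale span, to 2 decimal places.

Rounding → worst-case error = ½ LSB = V_FS/2^8, so 1e+06/256 = 3906.25 ppm of full scale.

3906.25 ppm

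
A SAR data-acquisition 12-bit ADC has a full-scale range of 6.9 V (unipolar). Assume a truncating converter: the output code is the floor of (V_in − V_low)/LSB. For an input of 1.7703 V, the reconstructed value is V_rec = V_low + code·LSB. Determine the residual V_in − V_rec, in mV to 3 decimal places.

Step size: 6.9 V ÷ 2^12 = 1.685 mV.
(V_in − V_low)/LSB = (1.7703 − 0)/0.00168457 = 1050.8911 → code 1050 (floor).
V_rec = 0 + 1050·0.00168457 = 1.7687988 V.
Difference: 0.00150117 V → 1.501 mV.

1.501 mV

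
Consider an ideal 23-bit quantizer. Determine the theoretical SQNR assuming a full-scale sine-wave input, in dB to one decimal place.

140.2 dB

SNR ≈ 6.02·N + 1.76 dB = 6.02·23 + 1.76 = 140.22 dB.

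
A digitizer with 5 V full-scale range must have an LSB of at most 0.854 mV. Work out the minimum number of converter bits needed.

Number of steps required ≥ 5 V / 0.854 mV = 5854.80.
Need 2^N ≥ 5854.80; 2^12 = 4096, 2^13 = 8192.
Minimum N = 13.

13 bits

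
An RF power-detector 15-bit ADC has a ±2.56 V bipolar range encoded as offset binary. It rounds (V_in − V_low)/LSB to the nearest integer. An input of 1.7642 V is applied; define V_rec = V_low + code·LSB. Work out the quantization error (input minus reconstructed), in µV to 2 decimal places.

-18.75 µV

One LSB is 5.12 V / 32768 = 156.25 µV.
(1.7642 − (−2.56))/0.00015625 = 27674.8800; round gives code 27675.
V_rec = (−2.56) + 27675·0.00015625 = 1.7642187 V.
Difference: -1.875e-05 V → -18.75 µV.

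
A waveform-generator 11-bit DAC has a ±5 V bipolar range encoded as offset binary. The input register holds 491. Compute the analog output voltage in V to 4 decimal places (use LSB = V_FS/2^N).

-2.6025 V

LSB = 10 V / 2^11 = 4.883 mV.
V_out = (−5) + 491 × 0.00488281 V = -2.60254 V.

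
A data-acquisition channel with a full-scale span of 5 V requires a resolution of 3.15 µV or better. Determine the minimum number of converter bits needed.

Number of steps required ≥ 5 V / 3.15 µV = 1587301.59.
Need 2^N ≥ 1587301.59; 2^20 = 1048576, 2^21 = 2097152.
Minimum N = 21.

21 bits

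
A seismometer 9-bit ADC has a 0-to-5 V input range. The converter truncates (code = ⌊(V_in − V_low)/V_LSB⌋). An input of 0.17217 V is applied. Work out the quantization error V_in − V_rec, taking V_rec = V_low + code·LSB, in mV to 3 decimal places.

6.154 mV

One LSB is 5 V / 512 = 9.766 mV.
Scaled input = 17.6302 LSBs, so code = 17.
V_rec = 0 + 17·0.00976562 = 0.16601562 V.
Difference: 0.00615438 V → 6.154 mV.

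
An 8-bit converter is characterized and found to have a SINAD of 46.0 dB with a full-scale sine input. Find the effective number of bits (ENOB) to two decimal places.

ENOB = (SINAD − 1.76) / 6.02 = (46.0 − 1.76)/6.02 = 7.349.

7.35 bits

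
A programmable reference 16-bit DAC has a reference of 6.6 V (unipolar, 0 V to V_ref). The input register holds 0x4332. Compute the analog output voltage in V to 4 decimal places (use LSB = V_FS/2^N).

LSB = 6.6 V / 2^16 = 100.71 µV.
Code 0x4332 = 17202 decimal.
V_out = 0 + 17202 × 0.000100708 V = 1.73238 V.

1.7324 V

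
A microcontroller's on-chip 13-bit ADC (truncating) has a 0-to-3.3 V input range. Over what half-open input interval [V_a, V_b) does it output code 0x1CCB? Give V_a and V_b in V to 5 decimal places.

LSB = 3.3/2^13 = 402.83 µV.
Code 0x1CCB = 7371 decimal.
V_a = V_low + 7371·LSB = 2.96927 V; V_b = V_low + 7372·LSB = 2.96968 V.

[2.96927 V, 2.96968 V)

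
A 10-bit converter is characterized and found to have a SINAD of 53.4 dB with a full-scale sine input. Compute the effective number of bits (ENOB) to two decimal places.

ENOB = (SINAD − 1.76) / 6.02 = (53.4 − 1.76)/6.02 = 8.578.

8.58 bits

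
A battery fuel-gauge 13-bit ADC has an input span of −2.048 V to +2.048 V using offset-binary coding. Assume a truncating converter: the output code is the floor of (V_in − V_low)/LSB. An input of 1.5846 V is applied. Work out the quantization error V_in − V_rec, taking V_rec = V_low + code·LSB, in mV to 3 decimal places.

0.100 mV

Step size: 4.096 V ÷ 2^13 = 0.500 mV.
(1.5846 − (−2.048))/0.0005 = 7265.2000; ⌊·⌋ gives code 7265.
Code 7265 maps back to (−2.048) + 7265×0.0005 V = 1.5845 V.
Error = 1.5846 − 1.5845 = 0.0001 V = 0.100 mV.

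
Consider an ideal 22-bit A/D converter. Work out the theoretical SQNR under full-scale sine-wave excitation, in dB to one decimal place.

134.2 dB

SNR ≈ 6.02·N + 1.76 dB = 6.02·22 + 1.76 = 134.20 dB.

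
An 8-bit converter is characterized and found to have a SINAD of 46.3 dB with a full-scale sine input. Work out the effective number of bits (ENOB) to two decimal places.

ENOB = (SINAD − 1.76) / 6.02 = (46.3 − 1.76)/6.02 = 7.399.

7.40 bits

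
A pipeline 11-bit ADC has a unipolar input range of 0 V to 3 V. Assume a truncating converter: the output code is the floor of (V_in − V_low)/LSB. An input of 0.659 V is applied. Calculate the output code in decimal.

code 449

With 2048 levels over 3 V, one step is 1.465 mV.
(V_in − V_low)/LSB = (0.659 − 0) / 0.00146484 = 449.877.
So the output code is 449.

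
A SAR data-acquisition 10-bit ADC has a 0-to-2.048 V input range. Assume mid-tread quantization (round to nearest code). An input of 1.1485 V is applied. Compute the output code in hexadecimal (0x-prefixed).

LSB = 2.048 V / 1024 = 2.000 mV.
Input sits at 574.250 steps above V_low.
So the output code is 574.
In hexadecimal (0x-prefixed): 0x23E.

code 0x23E (decimal 574)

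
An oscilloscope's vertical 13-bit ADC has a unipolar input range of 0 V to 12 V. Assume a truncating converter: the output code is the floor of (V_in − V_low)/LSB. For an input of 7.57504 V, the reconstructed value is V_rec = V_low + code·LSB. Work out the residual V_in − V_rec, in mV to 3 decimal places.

LSB = 12/2^13 = 1.465 mV.
(7.57504 − 0)/0.00146484 = 5171.2273; ⌊·⌋ gives code 5171.
V_rec = 0 + 5171·0.00146484 = 7.574707 V.
Difference: 0.000332969 V → 0.333 mV.

0.333 mV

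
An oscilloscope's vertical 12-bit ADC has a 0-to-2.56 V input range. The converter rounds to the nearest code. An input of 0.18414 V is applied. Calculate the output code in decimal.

code 295

With 4096 levels over 2.56 V, one step is 0.625 mV.
Input sits at 294.624 steps above V_low.
round(294.624) = 295.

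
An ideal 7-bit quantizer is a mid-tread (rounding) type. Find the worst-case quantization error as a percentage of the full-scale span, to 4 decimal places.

0.3906 %

Rounding → worst-case error = ½ LSB = V_FS/2^8, so 100/256 = 0.390625 % of full scale.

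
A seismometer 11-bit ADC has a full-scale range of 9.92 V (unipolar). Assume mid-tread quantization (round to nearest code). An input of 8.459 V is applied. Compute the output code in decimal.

LSB = 9.92 V / 2048 = 4.844 mV.
(8.459 − 0) / 0.00484375 = 1746.374 LSBs.
round(1746.374) = 1746.

code 1746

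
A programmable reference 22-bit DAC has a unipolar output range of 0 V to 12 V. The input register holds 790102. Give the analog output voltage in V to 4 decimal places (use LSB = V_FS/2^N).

2.2605 V

LSB = 12 V / 2^22 = 2.86 µV.
V_out = 0 + 790102 × 2.86102e-06 V = 2.2605 V.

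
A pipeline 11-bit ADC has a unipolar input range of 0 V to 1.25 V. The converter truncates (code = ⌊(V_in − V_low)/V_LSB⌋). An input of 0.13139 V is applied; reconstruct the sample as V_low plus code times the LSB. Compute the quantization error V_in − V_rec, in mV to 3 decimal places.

0.164 mV

One LSB is 1.25 V / 2048 = 0.610 mV.
(V_in − V_low)/LSB = (0.13139 − 0)/0.000610352 = 215.2694 → code 215 (floor).
V_rec = 0 + 215·0.000610352 = 0.13122559 V.
V_in − V_rec = 0.000164414 V = 0.164 mV.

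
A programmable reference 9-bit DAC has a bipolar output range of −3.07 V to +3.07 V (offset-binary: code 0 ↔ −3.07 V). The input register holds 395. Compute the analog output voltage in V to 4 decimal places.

LSB = 6.14 V / 2^9 = 11.992 mV.
V_out = (−3.07) + 395 × 0.0119922 V = 1.66691 V.

1.6669 V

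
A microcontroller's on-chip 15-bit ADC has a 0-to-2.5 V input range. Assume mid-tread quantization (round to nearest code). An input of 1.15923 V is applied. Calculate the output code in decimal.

code 15194

Full-scale span = 2.5 V; LSB = 2.5/2^15 = 76.29 µV.
Input sits at 15194.259 steps above V_low.
So the output code is 15194.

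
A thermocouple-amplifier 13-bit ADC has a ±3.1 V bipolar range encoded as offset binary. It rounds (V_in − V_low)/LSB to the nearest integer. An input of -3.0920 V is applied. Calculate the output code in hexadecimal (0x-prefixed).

code 0xB (decimal 11)

With 8192 levels over 6.2 V, one step is 0.757 mV.
(V_in − V_low)/LSB = (-3.0920 − (−3.1)) / 0.000756836 = 10.570.
Round → code 11.
In hexadecimal (0x-prefixed): 0xB.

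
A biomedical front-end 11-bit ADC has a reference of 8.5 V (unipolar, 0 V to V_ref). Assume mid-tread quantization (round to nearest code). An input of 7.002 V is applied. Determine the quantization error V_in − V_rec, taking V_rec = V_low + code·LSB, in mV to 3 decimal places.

0.291 mV

Step size: 8.5 V ÷ 2^11 = 4.150 mV.
(V_in − V_low)/LSB = (7.002 − 0)/0.00415039 = 1687.0701 → code 1687 (round).
Code 1687 maps back to 0 + 1687×0.00415039 V = 7.001709 V.
Difference: 0.000291016 V → 0.291 mV.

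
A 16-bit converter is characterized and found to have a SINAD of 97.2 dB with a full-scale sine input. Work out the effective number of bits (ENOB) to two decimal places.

ENOB = (SINAD − 1.76) / 6.02 = (97.2 − 1.76)/6.02 = 15.854.

15.85 bits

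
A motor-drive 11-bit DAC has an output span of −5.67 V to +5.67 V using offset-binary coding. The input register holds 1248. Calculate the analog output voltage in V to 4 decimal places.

LSB = 11.34 V / 2^11 = 5.537 mV.
V_out = (−5.67) + 1248 × 0.00553711 V = 1.24031 V.

1.2403 V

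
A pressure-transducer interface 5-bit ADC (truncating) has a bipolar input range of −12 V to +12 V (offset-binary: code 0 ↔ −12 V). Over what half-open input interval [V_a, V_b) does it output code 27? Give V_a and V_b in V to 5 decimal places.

LSB = 24/2^5 = 0.7500 V.
V_a = V_low + 27·LSB = 8.25 V; V_b = V_low + 28·LSB = 9 V.

[8.25000 V, 9.00000 V)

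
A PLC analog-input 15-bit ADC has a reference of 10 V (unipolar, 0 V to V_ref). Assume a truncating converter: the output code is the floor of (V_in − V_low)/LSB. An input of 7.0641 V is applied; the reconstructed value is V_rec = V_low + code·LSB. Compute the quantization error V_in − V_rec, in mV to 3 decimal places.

0.196 mV

One LSB is 10 V / 32768 = 305.18 µV.
(7.0641 − 0)/0.000305176 = 23147.6429; ⌊·⌋ gives code 23147.
Reconstructed: 7.0639038 V.
Difference: 0.000196191 V → 0.196 mV.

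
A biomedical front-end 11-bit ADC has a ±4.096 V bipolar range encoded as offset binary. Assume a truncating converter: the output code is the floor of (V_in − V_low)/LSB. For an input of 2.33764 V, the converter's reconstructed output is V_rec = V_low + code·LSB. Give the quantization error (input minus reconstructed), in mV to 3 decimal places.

LSB = 8.192/2^11 = 4.000 mV.
(2.33764 − (−4.096))/0.004 = 1608.4100; ⌊·⌋ gives code 1608.
Reconstructed: 2.336 V.
V_in − V_rec = 0.00164 V = 1.640 mV.

1.640 mV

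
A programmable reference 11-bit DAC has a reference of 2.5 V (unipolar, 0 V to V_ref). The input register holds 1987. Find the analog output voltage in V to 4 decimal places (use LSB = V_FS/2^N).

2.4255 V

LSB = 2.5 V / 2^11 = 1.221 mV.
V_out = 0 + 1987 × 0.0012207 V = 2.42554 V.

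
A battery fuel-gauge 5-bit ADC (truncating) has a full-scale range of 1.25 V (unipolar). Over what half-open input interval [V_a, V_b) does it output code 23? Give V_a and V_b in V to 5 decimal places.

[0.89844 V, 0.93750 V)

LSB = 1.25/2^5 = 39.062 mV.
V_a = V_low + 23·LSB = 0.898438 V; V_b = V_low + 24·LSB = 0.9375 V.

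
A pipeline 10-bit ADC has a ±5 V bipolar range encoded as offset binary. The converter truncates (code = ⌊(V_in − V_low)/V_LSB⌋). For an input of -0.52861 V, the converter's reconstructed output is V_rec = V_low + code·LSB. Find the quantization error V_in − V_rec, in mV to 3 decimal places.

One LSB is 10 V / 1024 = 9.766 mV.
(V_in − V_low)/LSB = (-0.52861 − (−5))/0.00976562 = 457.8703 → code 457 (floor).
V_rec = (−5) + 457·0.00976562 = -0.53710938 V.
V_in − V_rec = 0.00849937 V = 8.499 mV.

8.499 mV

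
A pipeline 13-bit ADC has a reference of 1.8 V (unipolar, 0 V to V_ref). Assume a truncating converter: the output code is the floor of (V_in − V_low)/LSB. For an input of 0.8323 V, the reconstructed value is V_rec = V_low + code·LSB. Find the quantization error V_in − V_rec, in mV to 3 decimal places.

0.196 mV

LSB = 1.8/2^13 = 219.73 µV.
(V_in − V_low)/LSB = (0.8323 − 0)/0.000219727 = 3787.8898 → code 3787 (floor).
V_rec = 0 + 3787·0.000219727 = 0.83210449 V.
Difference: 0.000195508 V → 0.196 mV.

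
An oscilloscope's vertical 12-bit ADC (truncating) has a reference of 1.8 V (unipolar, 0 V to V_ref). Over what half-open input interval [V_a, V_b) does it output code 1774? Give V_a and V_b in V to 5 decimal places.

[0.77959 V, 0.78003 V)

LSB = 1.8/2^12 = 439.45 µV.
V_a = V_low + 1774·LSB = 0.77959 V; V_b = V_low + 1775·LSB = 0.780029 V.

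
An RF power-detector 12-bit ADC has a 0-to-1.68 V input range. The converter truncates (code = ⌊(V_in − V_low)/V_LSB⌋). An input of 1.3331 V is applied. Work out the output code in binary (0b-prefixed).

Full-scale span = 1.68 V; LSB = 1.68/2^12 = 410.16 µV.
(V_in − V_low)/LSB = (1.3331 − 0) / 0.000410156 = 3250.225.
So the output code is 3250.
In binary (0b-prefixed): 0b110010110010.

code 0b110010110010 (decimal 3250)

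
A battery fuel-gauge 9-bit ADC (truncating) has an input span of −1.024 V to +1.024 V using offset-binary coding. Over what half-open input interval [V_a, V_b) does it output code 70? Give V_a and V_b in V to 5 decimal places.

LSB = 2.048/2^9 = 4.000 mV.
V_a = V_low + 70·LSB = -0.744 V; V_b = V_low + 71·LSB = -0.74 V.

[-0.74400 V, -0.74000 V)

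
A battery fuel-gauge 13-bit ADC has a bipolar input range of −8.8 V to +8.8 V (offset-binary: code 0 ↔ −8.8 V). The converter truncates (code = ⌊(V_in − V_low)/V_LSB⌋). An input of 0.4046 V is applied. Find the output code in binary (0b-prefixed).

code 0b1000010111100 (decimal 4284)

LSB = 17.6 V / 8192 = 2.148 mV.
(0.4046 − (−8.8)) / 0.00214844 = 4284.323 LSBs.
⌊·⌋(4284.323) = 4284.
In binary (0b-prefixed): 0b1000010111100.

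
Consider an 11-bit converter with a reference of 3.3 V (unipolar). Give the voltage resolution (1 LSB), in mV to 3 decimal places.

1.611 mV

Full-scale span = 3.3 V.
LSB = 3.3 / 2^11 = 3.3 / 2048 = 0.00161133 V = 1.611 mV.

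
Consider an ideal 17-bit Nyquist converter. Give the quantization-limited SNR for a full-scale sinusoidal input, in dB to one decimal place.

104.1 dB

SNR ≈ 6.02·N + 1.76 dB = 6.02·17 + 1.76 = 104.10 dB.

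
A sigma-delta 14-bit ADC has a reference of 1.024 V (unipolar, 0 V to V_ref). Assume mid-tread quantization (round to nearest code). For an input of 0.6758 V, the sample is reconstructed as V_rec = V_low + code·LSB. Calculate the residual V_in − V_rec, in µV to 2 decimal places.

-12.50 µV

One LSB is 1.024 V / 16384 = 62.50 µV.
(V_in − V_low)/LSB = (0.6758 − 0)/6.25e-05 = 10812.8000 → code 10813 (round).
Reconstructed: 0.6758125 V.
Difference: -1.25e-05 V → -12.50 µV.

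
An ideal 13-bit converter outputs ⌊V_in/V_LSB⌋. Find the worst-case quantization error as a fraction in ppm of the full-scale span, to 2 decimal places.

Truncating → worst-case error = 1 LSB = V_FS/2^13, so 1e+06/8192 = 122.07 ppm of full scale.

122.07 ppm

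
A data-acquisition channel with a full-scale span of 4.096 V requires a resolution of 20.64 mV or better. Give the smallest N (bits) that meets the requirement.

8 bits

Number of steps required ≥ 4.096 V / 20.64 mV = 198.45.
Need 2^N ≥ 198.45; 2^7 = 128, 2^8 = 256.
Minimum N = 8.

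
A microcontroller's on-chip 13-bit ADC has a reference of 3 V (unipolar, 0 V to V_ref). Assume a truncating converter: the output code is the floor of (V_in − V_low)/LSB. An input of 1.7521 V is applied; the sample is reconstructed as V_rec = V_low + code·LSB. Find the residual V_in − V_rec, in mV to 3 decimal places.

Step size: 3 V ÷ 2^13 = 366.21 µV.
Scaled input = 4784.4011 LSBs, so code = 4784.
V_rec = 0 + 4784·0.000366211 = 1.7519531 V.
V_in − V_rec = 0.000146875 V = 0.147 mV.

0.147 mV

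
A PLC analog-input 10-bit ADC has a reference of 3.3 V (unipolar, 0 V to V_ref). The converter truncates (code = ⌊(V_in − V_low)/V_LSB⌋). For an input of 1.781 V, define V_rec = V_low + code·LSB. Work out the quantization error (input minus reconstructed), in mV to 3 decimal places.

One LSB is 3.3 V / 1024 = 3.223 mV.
(1.781 − 0)/0.00322266 = 552.6497; ⌊·⌋ gives code 552.
V_rec = 0 + 552·0.00322266 = 1.7789062 V.
Difference: 0.00209375 V → 2.094 mV.

2.094 mV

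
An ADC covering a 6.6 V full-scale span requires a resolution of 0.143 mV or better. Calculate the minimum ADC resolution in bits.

Number of steps required ≥ 6.6 V / 0.143 mV = 46153.85.
Need 2^N ≥ 46153.85; 2^15 = 32768, 2^16 = 65536.
Minimum N = 16.

16 bits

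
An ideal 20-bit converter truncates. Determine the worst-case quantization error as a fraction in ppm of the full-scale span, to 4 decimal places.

0.9537 ppm

Truncating → worst-case error = 1 LSB = V_FS/2^20, so 1e+06/1048576 = 0.953674 ppm of full scale.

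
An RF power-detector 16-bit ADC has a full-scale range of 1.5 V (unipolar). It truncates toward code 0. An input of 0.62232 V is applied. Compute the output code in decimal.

Full-scale span = 1.5 V; LSB = 1.5/2^16 = 22.89 µV.
Input sits at 27189.576 steps above V_low.
So the output code is 27189.

code 27189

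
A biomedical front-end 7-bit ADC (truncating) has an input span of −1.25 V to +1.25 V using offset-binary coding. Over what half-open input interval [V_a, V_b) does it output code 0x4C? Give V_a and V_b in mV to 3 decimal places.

LSB = 2.5/2^7 = 19.531 mV.
Code 0x4C = 76 decimal.
V_a = V_low + 76·LSB = 0.234375 V; V_b = V_low + 77·LSB = 0.253906 V.

[234.375 mV, 253.906 mV)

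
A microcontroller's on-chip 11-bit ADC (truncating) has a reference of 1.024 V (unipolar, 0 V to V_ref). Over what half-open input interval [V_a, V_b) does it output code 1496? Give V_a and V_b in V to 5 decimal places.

LSB = 1.024/2^11 = 0.500 mV.
V_a = V_low + 1496·LSB = 0.748 V; V_b = V_low + 1497·LSB = 0.7485 V.

[0.74800 V, 0.74850 V)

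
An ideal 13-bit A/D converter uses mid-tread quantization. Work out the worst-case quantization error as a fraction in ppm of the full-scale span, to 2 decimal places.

61.04 ppm

Rounding → worst-case error = ½ LSB = V_FS/2^14, so 1e+06/16384 = 61.0352 ppm of full scale.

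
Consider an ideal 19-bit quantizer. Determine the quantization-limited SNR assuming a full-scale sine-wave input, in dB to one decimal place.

SNR ≈ 6.02·N + 1.76 dB = 6.02·19 + 1.76 = 116.14 dB.

116.1 dB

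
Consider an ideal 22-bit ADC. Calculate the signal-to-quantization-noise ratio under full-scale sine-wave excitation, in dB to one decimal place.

SNR ≈ 6.02·N + 1.76 dB = 6.02·22 + 1.76 = 134.20 dB.

134.2 dB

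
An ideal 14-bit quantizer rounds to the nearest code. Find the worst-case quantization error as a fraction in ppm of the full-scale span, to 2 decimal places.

Rounding → worst-case error = ½ LSB = V_FS/2^15, so 1e+06/32768 = 30.5176 ppm of full scale.

30.52 ppm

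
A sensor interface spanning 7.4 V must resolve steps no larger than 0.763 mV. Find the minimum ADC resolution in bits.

14 bits

Number of steps required ≥ 7.4 V / 0.763 mV = 9698.56.
Need 2^N ≥ 9698.56; 2^13 = 8192, 2^14 = 16384.
Minimum N = 14.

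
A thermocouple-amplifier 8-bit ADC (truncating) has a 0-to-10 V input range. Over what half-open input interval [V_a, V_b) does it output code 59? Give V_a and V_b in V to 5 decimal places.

[2.30469 V, 2.34375 V)

LSB = 10/2^8 = 39.062 mV.
V_a = V_low + 59·LSB = 2.30469 V; V_b = V_low + 60·LSB = 2.34375 V.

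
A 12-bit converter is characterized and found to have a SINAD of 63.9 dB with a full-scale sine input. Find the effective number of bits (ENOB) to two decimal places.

ENOB = (SINAD − 1.76) / 6.02 = (63.9 − 1.76)/6.02 = 10.322.

10.32 bits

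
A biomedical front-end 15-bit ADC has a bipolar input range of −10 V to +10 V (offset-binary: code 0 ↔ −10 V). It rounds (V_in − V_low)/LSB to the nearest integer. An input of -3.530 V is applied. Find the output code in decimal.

Full-scale span = 20 V; LSB = 20/2^15 = 0.610 mV.
Input sits at 10600.448 steps above V_low.
round(10600.448) = 10600.

code 10600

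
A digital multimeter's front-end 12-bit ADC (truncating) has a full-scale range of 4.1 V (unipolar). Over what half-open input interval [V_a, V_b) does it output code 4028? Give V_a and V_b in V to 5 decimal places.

LSB = 4.1/2^12 = 1.001 mV.
V_a = V_low + 4028·LSB = 4.03193 V; V_b = V_low + 4029·LSB = 4.03293 V.

[4.03193 V, 4.03293 V)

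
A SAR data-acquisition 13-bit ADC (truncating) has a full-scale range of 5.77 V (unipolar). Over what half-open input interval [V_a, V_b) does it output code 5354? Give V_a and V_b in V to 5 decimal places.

[3.77107 V, 3.77177 V)

LSB = 5.77/2^13 = 0.704 mV.
V_a = V_low + 5354·LSB = 3.77107 V; V_b = V_low + 5355·LSB = 3.77177 V.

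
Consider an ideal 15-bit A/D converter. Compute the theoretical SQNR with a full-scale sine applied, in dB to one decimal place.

92.1 dB

SNR ≈ 6.02·N + 1.76 dB = 6.02·15 + 1.76 = 92.06 dB.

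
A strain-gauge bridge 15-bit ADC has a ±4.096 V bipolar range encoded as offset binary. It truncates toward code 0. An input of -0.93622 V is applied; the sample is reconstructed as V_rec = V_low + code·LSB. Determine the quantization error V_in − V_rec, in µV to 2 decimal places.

Step size: 8.192 V ÷ 2^15 = 250.00 µV.
(V_in − V_low)/LSB = (-0.93622 − (−4.096))/0.00025 = 12639.1200 → code 12639 (floor).
V_rec = (−4.096) + 12639·0.00025 = -0.93625 V.
Error = -0.93622 − (−0.93625) = 3e-05 V = 30.00 µV.

30.00 µV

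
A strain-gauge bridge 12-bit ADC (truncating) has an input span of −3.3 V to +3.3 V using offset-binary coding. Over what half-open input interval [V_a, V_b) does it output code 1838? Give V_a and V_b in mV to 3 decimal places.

LSB = 6.6/2^12 = 1.611 mV.
V_a = V_low + 1838·LSB = -0.338379 V; V_b = V_low + 1839·LSB = -0.336768 V.

[-338.379 mV, -336.768 mV)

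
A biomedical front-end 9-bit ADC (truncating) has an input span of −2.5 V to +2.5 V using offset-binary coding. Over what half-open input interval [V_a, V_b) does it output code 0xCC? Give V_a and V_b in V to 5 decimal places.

LSB = 5/2^9 = 9.766 mV.
Code 0xCC = 204 decimal.
V_a = V_low + 204·LSB = -0.507812 V; V_b = V_low + 205·LSB = -0.498047 V.

[-0.50781 V, -0.49805 V)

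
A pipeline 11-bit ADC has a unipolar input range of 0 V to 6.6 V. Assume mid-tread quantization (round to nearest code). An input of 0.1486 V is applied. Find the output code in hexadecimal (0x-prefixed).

Full-scale span = 6.6 V; LSB = 6.6/2^11 = 3.223 mV.
(0.1486 − 0) / 0.00322266 = 46.111 LSBs.
So the output code is 46.
In hexadecimal (0x-prefixed): 0x2E.

code 0x2E (decimal 46)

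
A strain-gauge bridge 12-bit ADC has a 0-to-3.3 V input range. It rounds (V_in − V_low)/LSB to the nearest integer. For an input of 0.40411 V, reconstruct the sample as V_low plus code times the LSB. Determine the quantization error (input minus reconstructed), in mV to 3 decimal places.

-0.333 mV

One LSB is 3.3 V / 4096 = 0.806 mV.
Scaled input = 501.5862 LSBs, so code = 502.
V_rec = 0 + 502·0.000805664 = 0.40444336 V.
Error = 0.40411 − 0.40444336 = -0.000333359 V = -0.333 mV.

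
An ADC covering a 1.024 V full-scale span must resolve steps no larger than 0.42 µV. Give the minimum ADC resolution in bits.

22 bits

Number of steps required ≥ 1.024 V / 0.42 µV = 2438095.24.
Need 2^N ≥ 2438095.24; 2^21 = 2097152, 2^22 = 4194304.
Minimum N = 22.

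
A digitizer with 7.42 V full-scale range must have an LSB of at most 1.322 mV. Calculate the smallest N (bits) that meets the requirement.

13 bits

Number of steps required ≥ 7.42 V / 1.322 mV = 5612.71.
Need 2^N ≥ 5612.71; 2^12 = 4096, 2^13 = 8192.
Minimum N = 13.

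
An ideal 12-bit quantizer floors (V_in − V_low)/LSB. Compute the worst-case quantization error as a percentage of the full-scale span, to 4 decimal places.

0.0244 %

Truncating → worst-case error = 1 LSB = V_FS/2^12, so 100/4096 = 0.0244141 % of full scale.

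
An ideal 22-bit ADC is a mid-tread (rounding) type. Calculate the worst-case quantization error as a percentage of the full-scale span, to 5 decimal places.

Rounding → worst-case error = ½ LSB = V_FS/2^23, so 100/8388608 = 1.19209e-05 % of full scale.

0.00001 %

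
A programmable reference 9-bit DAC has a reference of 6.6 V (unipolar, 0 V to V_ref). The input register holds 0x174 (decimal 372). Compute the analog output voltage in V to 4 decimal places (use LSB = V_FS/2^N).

4.7953 V

LSB = 6.6 V / 2^9 = 12.891 mV.
Code 0x174 = 372 decimal.
V_out = 0 + 372 × 0.0128906 V = 4.79531 V.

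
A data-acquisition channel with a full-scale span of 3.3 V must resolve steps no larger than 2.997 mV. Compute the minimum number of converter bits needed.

Number of steps required ≥ 3.3 V / 2.997 mV = 1101.10.
Need 2^N ≥ 1101.10; 2^10 = 1024, 2^11 = 2048.
Minimum N = 11.

11 bits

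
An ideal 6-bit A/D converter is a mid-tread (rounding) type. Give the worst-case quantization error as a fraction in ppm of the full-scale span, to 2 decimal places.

Rounding → worst-case error = ½ LSB = V_FS/2^7, so 1e+06/128 = 7812.5 ppm of full scale.

7812.50 ppm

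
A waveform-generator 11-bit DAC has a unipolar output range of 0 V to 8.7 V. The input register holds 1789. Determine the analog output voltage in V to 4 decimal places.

LSB = 8.7 V / 2^11 = 4.248 mV.
V_out = 0 + 1789 × 0.00424805 V = 7.59976 V.

7.5998 V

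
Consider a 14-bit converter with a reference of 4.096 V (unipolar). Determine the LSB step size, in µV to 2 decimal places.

Full-scale span = 4.096 V.
LSB = 4.096 / 2^14 = 4.096 / 16384 = 0.00025 V = 250.00 µV.

250.00 µV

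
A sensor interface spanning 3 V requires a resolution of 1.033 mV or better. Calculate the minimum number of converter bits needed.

12 bits

Number of steps required ≥ 3 V / 1.033 mV = 2904.16.
Need 2^N ≥ 2904.16; 2^11 = 2048, 2^12 = 4096.
Minimum N = 12.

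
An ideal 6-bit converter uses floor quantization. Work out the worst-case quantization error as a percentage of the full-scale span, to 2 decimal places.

1.56 %

Truncating → worst-case error = 1 LSB = V_FS/2^6, so 100/64 = 1.5625 % of full scale.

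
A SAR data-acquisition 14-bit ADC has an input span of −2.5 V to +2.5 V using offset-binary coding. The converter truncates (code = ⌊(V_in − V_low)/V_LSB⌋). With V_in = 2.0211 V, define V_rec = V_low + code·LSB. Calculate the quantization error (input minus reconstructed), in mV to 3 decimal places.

0.226 mV

LSB = 5/2^14 = 305.18 µV.
Scaled input = 14814.7405 LSBs, so code = 14814.
Code 14814 maps back to (−2.5) + 14814×0.000305176 V = 2.020874 V.
V_in − V_rec = 0.000225977 V = 0.226 mV.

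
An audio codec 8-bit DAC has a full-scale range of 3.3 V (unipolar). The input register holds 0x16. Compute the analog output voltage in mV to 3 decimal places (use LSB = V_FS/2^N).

283.594 mV

LSB = 3.3 V / 2^8 = 12.891 mV.
Code 0x16 = 22 decimal.
V_out = 0 + 22 × 0.0128906 V = 0.283594 V.
= 283.594 mV.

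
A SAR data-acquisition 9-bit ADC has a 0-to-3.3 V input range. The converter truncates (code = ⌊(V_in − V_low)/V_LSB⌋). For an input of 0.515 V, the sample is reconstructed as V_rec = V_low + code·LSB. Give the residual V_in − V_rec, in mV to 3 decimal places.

5.820 mV

One LSB is 3.3 V / 512 = 6.445 mV.
(0.515 − 0)/0.00644531 = 79.9030; ⌊·⌋ gives code 79.
V_rec = 0 + 79·0.00644531 = 0.50917969 V.
Error = 0.515 − 0.50917969 = 0.00582031 V = 5.820 mV.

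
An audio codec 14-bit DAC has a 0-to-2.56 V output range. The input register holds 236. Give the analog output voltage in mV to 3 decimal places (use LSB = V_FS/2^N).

LSB = 2.56 V / 2^14 = 156.25 µV.
V_out = 0 + 236 × 0.00015625 V = 0.036875 V.
= 36.875 mV.

36.875 mV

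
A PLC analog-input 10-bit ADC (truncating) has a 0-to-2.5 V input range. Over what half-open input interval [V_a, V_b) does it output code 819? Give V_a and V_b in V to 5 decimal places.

[1.99951 V, 2.00195 V)

LSB = 2.5/2^10 = 2.441 mV.
V_a = V_low + 819·LSB = 1.99951 V; V_b = V_low + 820·LSB = 2.00195 V.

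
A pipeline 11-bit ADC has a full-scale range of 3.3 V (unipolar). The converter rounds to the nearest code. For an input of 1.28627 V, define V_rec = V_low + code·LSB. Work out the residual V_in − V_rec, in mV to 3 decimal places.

0.430 mV

Step size: 3.3 V ÷ 2^11 = 1.611 mV.
(V_in − V_low)/LSB = (1.28627 − 0)/0.00161133 = 798.2670 → code 798 (round).
Reconstructed: 1.2858398 V.
Difference: 0.000430156 V → 0.430 mV.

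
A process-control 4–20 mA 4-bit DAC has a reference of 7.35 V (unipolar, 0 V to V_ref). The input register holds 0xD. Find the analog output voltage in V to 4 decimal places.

LSB = 7.35 V / 2^4 = 459.375 mV.
Code 0xD = 13 decimal.
V_out = 0 + 13 × 0.459375 V = 5.97187 V.

5.9719 V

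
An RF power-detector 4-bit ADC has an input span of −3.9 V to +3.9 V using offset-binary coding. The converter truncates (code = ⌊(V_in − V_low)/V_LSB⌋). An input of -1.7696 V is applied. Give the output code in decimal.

With 16 levels over 7.8 V, one step is 487.500 mV.
(V_in − V_low)/LSB = (-1.7696 − (−3.9)) / 0.4875 = 4.370.
So the output code is 4.

code 4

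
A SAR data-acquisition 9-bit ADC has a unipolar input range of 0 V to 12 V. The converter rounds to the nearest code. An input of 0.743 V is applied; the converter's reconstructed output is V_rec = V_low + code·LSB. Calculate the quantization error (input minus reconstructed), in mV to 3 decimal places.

-7.000 mV

Step size: 12 V ÷ 2^9 = 23.438 mV.
Scaled input = 31.7013 LSBs, so code = 32.
Reconstructed: 0.75 V.
Error = 0.743 − 0.75 = -0.007 V = -7.000 mV.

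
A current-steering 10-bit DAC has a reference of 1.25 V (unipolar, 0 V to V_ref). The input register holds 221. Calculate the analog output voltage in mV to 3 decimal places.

LSB = 1.25 V / 2^10 = 1.221 mV.
V_out = 0 + 221 × 0.0012207 V = 0.269775 V.
= 269.775 mV.

269.775 mV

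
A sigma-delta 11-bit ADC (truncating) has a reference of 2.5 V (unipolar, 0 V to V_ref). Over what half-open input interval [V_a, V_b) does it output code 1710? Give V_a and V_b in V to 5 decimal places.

[2.08740 V, 2.08862 V)

LSB = 2.5/2^11 = 1.221 mV.
V_a = V_low + 1710·LSB = 2.0874 V; V_b = V_low + 1711·LSB = 2.08862 V.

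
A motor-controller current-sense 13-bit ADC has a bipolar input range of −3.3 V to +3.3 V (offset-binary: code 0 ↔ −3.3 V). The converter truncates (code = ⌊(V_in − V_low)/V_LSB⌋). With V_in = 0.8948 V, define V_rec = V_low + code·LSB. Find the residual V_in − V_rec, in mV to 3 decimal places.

LSB = 6.6/2^13 = 0.806 mV.
Scaled input = 5206.6366 LSBs, so code = 5206.
V_rec = (−3.3) + 5206·0.000805664 = 0.89428711 V.
Difference: 0.000512891 V → 0.513 mV.

0.513 mV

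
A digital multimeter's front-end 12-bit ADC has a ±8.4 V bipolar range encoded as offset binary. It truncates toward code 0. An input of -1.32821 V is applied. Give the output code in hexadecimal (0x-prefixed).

code 0x6BC (decimal 1724)

With 4096 levels over 16.8 V, one step is 4.102 mV.
Input sits at 1724.170 steps above V_low.
⌊·⌋(1724.170) = 1724.
In hexadecimal (0x-prefixed): 0x6BC.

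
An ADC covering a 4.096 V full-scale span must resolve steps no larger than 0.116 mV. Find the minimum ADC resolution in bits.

Number of steps required ≥ 4.096 V / 0.116 mV = 35310.34.
Need 2^N ≥ 35310.34; 2^15 = 32768, 2^16 = 65536.
Minimum N = 16.

16 bits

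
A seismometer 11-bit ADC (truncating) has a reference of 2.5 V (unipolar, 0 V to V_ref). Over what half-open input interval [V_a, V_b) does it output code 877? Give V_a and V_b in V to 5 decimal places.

[1.07056 V, 1.07178 V)

LSB = 2.5/2^11 = 1.221 mV.
V_a = V_low + 877·LSB = 1.07056 V; V_b = V_low + 878·LSB = 1.07178 V.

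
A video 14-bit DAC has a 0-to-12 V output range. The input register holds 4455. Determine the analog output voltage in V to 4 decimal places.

3.2629 V

LSB = 12 V / 2^14 = 0.732 mV.
V_out = 0 + 4455 × 0.000732422 V = 3.26294 V.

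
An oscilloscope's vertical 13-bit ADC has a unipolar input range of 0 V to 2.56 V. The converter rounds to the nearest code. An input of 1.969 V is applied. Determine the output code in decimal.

code 6301

With 8192 levels over 2.56 V, one step is 312.50 µV.
(1.969 − 0) / 0.0003125 = 6300.800 LSBs.
Round → code 6301.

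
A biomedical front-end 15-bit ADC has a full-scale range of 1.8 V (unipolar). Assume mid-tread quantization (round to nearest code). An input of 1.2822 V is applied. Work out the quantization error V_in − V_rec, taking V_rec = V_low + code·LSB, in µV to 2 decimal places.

LSB = 1.8/2^15 = 54.93 µV.
(V_in − V_low)/LSB = (1.2822 − 0)/5.49316e-05 = 23341.7387 → code 23342 (round).
V_rec = 0 + 23342·5.49316e-05 = 1.2822144 V.
V_in − V_rec = -1.43555e-05 V = -14.36 µV.

-14.36 µV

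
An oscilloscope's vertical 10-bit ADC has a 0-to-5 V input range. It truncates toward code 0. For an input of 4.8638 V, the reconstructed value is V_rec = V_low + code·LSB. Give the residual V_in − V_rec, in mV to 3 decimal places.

0.519 mV

LSB = 5/2^10 = 4.883 mV.
Scaled input = 996.1062 LSBs, so code = 996.
Code 996 maps back to 0 + 996×0.00488281 V = 4.8632812 V.
Difference: 0.00051875 V → 0.519 mV.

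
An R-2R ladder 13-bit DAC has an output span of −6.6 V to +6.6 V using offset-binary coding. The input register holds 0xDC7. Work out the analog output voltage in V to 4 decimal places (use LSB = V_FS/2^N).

-0.9168 V

LSB = 13.2 V / 2^13 = 1.611 mV.
Code 0xDC7 = 3527 decimal.
V_out = (−6.6) + 3527 × 0.00161133 V = -0.916846 V.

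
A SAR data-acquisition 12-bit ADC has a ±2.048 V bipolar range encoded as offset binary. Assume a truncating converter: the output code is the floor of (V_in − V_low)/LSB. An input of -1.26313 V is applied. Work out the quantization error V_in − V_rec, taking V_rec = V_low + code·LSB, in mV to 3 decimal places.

LSB = 4.096/2^12 = 1.000 mV.
(V_in − V_low)/LSB = (-1.26313 − (−2.048))/0.001 = 784.8700 → code 784 (floor).
Code 784 maps back to (−2.048) + 784×0.001 V = -1.264 V.
Error = -1.26313 − (−1.264) = 0.00087 V = 0.870 mV.

0.870 mV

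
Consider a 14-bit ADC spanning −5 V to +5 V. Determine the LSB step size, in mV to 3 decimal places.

0.610 mV

Full-scale span = 10 V.
LSB = 10 / 2^14 = 10 / 16384 = 0.000610352 V = 0.610 mV.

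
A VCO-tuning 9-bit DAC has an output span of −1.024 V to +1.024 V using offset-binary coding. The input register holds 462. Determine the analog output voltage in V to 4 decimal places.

0.8240 V

LSB = 2.048 V / 2^9 = 4.000 mV.
V_out = (−1.024) + 462 × 0.004 V = 0.824 V.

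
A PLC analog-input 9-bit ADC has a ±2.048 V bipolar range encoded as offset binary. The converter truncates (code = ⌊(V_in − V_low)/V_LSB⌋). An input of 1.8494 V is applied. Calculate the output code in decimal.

code 487

Full-scale span = 4.096 V; LSB = 4.096/2^9 = 8.000 mV.
Input sits at 487.175 steps above V_low.
So the output code is 487.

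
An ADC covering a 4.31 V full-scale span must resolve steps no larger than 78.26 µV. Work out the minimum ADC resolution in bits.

16 bits

Number of steps required ≥ 4.31 V / 78.26 µV = 55072.83.
Need 2^N ≥ 55072.83; 2^15 = 32768, 2^16 = 65536.
Minimum N = 16.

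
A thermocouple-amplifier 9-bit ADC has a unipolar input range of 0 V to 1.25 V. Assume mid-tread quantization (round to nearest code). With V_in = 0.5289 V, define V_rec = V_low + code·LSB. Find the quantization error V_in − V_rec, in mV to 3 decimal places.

-0.885 mV

One LSB is 1.25 V / 512 = 2.441 mV.
(V_in − V_low)/LSB = (0.5289 − 0)/0.00244141 = 216.6374 → code 217 (round).
Reconstructed: 0.52978516 V.
Difference: -0.000885156 V → -0.885 mV.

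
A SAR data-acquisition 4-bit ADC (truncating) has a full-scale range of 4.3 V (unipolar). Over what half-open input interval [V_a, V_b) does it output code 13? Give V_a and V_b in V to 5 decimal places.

LSB = 4.3/2^4 = 268.750 mV.
V_a = V_low + 13·LSB = 3.49375 V; V_b = V_low + 14·LSB = 3.7625 V.

[3.49375 V, 3.76250 V)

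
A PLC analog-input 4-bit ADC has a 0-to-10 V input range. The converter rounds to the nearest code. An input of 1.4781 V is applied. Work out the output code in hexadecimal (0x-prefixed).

With 16 levels over 10 V, one step is 0.6250 V.
(V_in − V_low)/LSB = (1.4781 − 0) / 0.625 = 2.365.
round(2.365) = 2.
In hexadecimal (0x-prefixed): 0x2.

code 0x2 (decimal 2)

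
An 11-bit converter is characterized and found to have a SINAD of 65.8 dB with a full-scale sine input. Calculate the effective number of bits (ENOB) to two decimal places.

ENOB = (SINAD − 1.76) / 6.02 = (65.8 − 1.76)/6.02 = 10.638.

10.64 bits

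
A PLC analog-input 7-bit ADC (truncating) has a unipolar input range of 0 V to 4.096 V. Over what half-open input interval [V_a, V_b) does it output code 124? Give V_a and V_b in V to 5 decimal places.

LSB = 4.096/2^7 = 32.000 mV.
V_a = V_low + 124·LSB = 3.968 V; V_b = V_low + 125·LSB = 4 V.

[3.96800 V, 4.00000 V)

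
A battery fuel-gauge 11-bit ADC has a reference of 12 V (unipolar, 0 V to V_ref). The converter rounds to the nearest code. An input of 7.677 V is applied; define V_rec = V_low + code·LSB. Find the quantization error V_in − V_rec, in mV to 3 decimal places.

Step size: 12 V ÷ 2^11 = 5.859 mV.
(7.677 − 0)/0.00585938 = 1310.2080; round gives code 1310.
Reconstructed: 7.6757812 V.
Error = 7.677 − 7.6757812 = 0.00121875 V = 1.219 mV.

1.219 mV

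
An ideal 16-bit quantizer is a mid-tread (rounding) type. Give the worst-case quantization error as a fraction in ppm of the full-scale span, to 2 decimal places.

Rounding → worst-case error = ½ LSB = V_FS/2^17, so 1e+06/131072 = 7.62939 ppm of full scale.

7.63 ppm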